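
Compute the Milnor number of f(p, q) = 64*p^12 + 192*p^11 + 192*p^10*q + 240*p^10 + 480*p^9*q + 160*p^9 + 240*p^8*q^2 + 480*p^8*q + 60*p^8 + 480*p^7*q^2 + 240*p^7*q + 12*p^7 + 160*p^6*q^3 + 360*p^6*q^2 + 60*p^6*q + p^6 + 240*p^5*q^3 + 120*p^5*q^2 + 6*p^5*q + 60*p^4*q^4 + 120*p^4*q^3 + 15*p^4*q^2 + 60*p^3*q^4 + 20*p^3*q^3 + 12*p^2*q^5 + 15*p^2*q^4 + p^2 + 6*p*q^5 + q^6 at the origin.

5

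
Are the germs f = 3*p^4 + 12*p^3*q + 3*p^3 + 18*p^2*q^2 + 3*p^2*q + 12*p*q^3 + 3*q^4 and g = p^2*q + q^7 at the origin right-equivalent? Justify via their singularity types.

No.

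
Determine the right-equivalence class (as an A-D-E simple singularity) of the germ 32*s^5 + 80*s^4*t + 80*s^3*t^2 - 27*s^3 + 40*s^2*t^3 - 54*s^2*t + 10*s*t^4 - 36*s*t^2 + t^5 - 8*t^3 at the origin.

E_8

The Hessian of f at 0 has rank 0. Corank 2; j^3 = -(3*s + 2*t)^3 is a perfect cube, so E-series; the 5-jet and mu = 8 give E_8.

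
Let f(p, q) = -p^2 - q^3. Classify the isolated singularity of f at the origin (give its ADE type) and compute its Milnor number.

The Hessian of f at 0 has rank 1. Corank 1: A-series; mu = 2 gives A_2.

Type A2, Milnor number mu = 2.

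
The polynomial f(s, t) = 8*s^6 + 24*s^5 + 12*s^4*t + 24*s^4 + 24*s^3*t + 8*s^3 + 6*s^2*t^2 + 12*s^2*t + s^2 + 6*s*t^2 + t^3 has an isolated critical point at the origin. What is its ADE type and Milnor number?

Type A_{2}, Milnor number mu = 2.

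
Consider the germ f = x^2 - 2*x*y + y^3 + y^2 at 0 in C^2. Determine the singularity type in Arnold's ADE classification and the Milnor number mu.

Type A_2, Milnor number mu = 2.

The Hessian of f at 0 is [[2, -2], [-2, 2]] with rank 1, so corank 1. A Groebner basis of the Jacobian ideal J(f) in C{x,y} is {y^2, x - y}; counting standard monomials gives mu = 2. Corank 1: A-series; mu = 2 gives A_2.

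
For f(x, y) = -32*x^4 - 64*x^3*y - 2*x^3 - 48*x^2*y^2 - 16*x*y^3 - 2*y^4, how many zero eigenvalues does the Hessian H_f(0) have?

The Hessian at 0 is [[0, 0], [0, 0]] of rank 0; hence corank 2.

2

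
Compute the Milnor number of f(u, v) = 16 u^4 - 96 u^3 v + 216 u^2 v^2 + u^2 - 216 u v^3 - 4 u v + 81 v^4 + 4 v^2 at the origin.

3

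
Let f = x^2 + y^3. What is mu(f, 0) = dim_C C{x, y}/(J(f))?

2

The Hessian of f at 0 is [[2, 0], [0, 0]] with rank 1, so corank 1. A Groebner basis of the Jacobian ideal J(f) in C{x,y} is {y^2, x}; counting standard monomials gives mu = 2. Corank 1: A-series; mu = 2 gives A_2.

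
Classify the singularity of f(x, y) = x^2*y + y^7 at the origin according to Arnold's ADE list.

D8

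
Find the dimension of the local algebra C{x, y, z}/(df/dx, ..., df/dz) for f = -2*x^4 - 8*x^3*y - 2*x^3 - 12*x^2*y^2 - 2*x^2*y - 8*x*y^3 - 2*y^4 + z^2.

5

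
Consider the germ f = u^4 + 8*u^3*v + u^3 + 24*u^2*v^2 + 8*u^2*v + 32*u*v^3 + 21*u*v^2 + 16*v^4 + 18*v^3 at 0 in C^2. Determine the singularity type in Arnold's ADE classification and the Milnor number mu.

Type D_5, Milnor number mu = 5.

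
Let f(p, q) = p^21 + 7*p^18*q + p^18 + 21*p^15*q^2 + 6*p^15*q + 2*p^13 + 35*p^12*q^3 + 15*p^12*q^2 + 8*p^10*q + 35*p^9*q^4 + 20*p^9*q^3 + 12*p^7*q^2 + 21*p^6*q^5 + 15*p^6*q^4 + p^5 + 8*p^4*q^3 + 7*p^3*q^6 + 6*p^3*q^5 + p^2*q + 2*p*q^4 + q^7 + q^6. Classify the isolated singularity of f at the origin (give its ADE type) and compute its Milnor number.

Type D7, Milnor number mu = 7.

The Hessian of f at 0 has rank 0. Corank 2; j^3 = p^2*q has shape L^2 M (L != M), so D-series; mu = 7 gives D_7.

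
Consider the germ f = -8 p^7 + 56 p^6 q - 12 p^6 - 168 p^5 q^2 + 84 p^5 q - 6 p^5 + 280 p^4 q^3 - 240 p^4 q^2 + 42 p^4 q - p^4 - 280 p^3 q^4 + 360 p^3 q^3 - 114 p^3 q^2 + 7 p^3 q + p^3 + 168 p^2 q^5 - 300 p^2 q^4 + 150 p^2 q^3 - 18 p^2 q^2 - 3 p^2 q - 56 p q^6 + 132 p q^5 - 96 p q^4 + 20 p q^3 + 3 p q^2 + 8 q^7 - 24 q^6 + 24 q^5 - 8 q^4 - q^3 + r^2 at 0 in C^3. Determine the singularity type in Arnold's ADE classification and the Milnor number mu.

Type E_{7}, Milnor number mu = 7.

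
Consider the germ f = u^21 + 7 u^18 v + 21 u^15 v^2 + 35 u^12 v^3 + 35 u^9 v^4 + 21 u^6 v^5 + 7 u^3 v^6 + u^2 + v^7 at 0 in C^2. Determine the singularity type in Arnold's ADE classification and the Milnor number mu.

The Hessian of f at 0 is [[2, 0], [0, 0]] with rank 1, so corank 1. A Groebner basis of the Jacobian ideal J(f) in C{u,v} is {v^6, u}; counting standard monomials gives mu = 6. Corank 1: A-series; mu = 6 gives A_6.

Type A6, Milnor number mu = 6.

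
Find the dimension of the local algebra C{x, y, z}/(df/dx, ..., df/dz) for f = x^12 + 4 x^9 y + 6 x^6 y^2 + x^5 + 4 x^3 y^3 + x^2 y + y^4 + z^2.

5

The Hessian of f at 0 is [[0, 0, 0], [0, 0, 0], [0, 0, 2]] with rank 1, so corank 2. A Groebner basis of the Jacobian ideal J(f) in C{x,y,z} is {x^3, x^2/4 + y^3, x*y, z}; counting standard monomials gives mu = 5. Corank 2; j^3 = x^2*y has shape L^2 M (L != M), so D-series; mu = 5 gives D_5.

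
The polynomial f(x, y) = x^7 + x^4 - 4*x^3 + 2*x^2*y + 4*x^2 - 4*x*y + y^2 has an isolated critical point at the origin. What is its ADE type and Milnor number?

The Hessian of f at 0 has rank 1. Corank 1: A-series; mu = 6 gives A_6.

Type A_6, Milnor number mu = 6.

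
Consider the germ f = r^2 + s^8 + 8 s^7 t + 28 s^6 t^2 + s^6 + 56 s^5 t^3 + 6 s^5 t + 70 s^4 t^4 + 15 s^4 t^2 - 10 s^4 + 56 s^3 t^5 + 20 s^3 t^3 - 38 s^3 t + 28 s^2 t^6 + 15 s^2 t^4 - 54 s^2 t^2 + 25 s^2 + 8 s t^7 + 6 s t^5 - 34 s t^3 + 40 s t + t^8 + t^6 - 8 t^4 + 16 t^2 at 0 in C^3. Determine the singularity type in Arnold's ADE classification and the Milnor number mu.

Type A_7, Milnor number mu = 7.

The Hessian of f at 0 is [[50, 40, 0], [40, 32, 0], [0, 0, 2]] with rank 2, so corank 1. A Groebner basis of the Jacobian ideal J(f) in C{s,t,r} is {9375*s^2 + 14375*s*t + t^4 + 5500*t^2, s^3 - 80*s + 16*t^3/25 - 64*t, s^2*t + 200*s/3 - 56*t^3/75 + 160*t/3, s*t^2 - 125*s/3 + 13*t^3/15 - 100*t/3, r}; counting standard monomials gives mu = 7. Corank 1: A-series; mu = 7 gives A_7.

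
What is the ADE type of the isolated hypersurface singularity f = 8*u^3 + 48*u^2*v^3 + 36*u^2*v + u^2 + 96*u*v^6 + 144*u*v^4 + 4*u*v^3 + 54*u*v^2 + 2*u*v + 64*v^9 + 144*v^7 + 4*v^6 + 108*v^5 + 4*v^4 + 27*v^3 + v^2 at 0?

A2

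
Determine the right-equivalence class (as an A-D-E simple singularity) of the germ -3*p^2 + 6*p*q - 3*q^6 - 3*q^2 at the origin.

The Hessian of f at 0 is [[-6, 6], [6, -6]] with rank 1, so corank 1. A Groebner basis of the Jacobian ideal J(f) in C{p,q} is {q^5, p - q}; counting standard monomials gives mu = 5. Corank 1: A-series; mu = 5 gives A_5.

A_5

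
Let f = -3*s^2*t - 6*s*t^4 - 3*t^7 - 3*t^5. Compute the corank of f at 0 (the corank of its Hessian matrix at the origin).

2

The Hessian at 0 is [[0, 0], [0, 0]] of rank 0; hence corank 2.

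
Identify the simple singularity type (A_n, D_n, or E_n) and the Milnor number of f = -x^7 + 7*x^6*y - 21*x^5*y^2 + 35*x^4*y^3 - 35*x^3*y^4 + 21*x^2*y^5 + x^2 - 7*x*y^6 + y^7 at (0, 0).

The Hessian of f at 0 is [[2, 0], [0, 0]] with rank 1, so corank 1. A Groebner basis of the Jacobian ideal J(f) in C{x,y} is {y^6, x}; counting standard monomials gives mu = 6. Corank 1: A-series; mu = 6 gives A_6.

Type A_{6}, Milnor number mu = 6.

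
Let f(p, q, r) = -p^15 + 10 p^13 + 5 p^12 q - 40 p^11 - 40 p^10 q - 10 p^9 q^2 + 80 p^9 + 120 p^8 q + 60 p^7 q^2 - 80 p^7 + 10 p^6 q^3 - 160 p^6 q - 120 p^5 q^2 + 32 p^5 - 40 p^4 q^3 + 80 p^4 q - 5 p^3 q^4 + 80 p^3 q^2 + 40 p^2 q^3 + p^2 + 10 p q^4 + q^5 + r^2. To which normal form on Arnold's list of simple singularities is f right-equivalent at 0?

A4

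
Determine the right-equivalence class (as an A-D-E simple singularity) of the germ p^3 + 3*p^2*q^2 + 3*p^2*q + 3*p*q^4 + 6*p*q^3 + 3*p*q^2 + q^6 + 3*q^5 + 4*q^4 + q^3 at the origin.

The Hessian of f at 0 has rank 0. Corank 2; j^3 = (p + q)^3 is a perfect cube, so E-series; the 4-jet and mu = 6 give E_6.

E6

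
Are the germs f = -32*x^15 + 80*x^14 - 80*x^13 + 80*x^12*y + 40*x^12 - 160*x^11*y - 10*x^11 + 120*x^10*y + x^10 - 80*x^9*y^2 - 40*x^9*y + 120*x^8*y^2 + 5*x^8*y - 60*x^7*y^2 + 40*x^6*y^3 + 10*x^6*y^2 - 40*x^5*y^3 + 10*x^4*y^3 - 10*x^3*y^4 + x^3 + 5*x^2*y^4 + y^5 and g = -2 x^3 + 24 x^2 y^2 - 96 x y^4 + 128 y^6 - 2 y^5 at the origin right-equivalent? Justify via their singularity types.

Yes.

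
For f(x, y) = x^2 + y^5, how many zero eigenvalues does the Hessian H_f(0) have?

1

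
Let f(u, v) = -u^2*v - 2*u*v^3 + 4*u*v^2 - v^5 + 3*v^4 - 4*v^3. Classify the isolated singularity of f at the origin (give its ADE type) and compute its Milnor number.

The Hessian of f at 0 is [[0, 0], [0, 0]] with rank 0, so corank 2. A Groebner basis of the Jacobian ideal J(f) in C{u,v} is {u*v^2 + 2*u*v - 4*v^2, u*v + v^3 - 2*v^2, u^2 - 8*u*v + 12*v^2}; counting standard monomials gives mu = 5. Corank 2; j^3 = -v*(u - 2*v)^2 has shape L^2 M (L != M), so D-series; mu = 5 gives D_5.

Type D_{5}, Milnor number mu = 5.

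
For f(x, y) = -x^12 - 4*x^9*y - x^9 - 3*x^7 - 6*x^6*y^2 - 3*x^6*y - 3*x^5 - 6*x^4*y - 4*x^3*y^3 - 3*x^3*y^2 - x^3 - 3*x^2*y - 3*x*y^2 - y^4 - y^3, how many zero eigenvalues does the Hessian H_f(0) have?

Hessian at 0 has rank 0.

2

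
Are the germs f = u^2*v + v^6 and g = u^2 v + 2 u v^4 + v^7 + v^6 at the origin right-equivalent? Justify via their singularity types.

Yes.

The Hessian of f at 0 is [[0, 0], [0, 0]] with rank 0, so corank 2. A Groebner basis of the Jacobian ideal J(f) in C{u,v} is {u^2/6 + v^5, u^3, u*v}; counting standard monomials gives mu = 7. Corank 2; j^3 = u^2*v has shape L^2 M (L != M), so D-series; mu = 7 gives D_7. The Hessian of g at 0 is [[0, 0], [0, 0]] with rank 0, so corank 2. A Groebner basis of the Jacobian ideal J(g) in C{u,v} is {u*v + v^4, u^3, u^2*v, -u^2/6 + u*v^2}; counting standard monomials gives mu = 7. Corank 2; j^3 = u^2*v has shape L^2 M (L != M), so D-series; mu = 7 gives D_7. Both have type D_7, hence right-equivalent.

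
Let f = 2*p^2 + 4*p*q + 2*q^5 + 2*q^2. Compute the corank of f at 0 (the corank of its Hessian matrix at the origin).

1

Hessian at 0 has rank 1.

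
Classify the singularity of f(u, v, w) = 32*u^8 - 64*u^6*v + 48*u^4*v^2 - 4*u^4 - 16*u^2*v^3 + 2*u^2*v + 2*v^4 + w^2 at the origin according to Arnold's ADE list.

The Hessian of f at 0 has rank 1. Corank 2; j^3 = 2*u^2*v has shape L^2 M (L != M), so D-series; mu = 5 gives D_5.

D5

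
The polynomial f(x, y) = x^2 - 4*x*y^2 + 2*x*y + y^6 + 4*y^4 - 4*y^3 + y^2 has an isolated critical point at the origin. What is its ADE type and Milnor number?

Type A_{5}, Milnor number mu = 5.

The Hessian of f at 0 is [[2, 2], [2, 2]] with rank 1, so corank 1. A Groebner basis of the Jacobian ideal J(f) in C{x,y} is {x^3 - 3*x^2/2 - 5*x*y/2 - x/2 - y/2, x^2*y + x^2 + 3*x*y/2 + x/4 + y/4, -x/2 + y^2 - y/2}; counting standard monomials gives mu = 5. Corank 1: A-series; mu = 5 gives A_5.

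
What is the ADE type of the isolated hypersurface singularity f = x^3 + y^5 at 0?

The Hessian of f at 0 is [[0, 0], [0, 0]] with rank 0, so corank 2. A Groebner basis of the Jacobian ideal J(f) in C{x,y} is {y^4, x^2}; counting standard monomials gives mu = 8. Corank 2; j^3 = x^3 is a perfect cube, so E-series; the 5-jet and mu = 8 give E_8.

E_8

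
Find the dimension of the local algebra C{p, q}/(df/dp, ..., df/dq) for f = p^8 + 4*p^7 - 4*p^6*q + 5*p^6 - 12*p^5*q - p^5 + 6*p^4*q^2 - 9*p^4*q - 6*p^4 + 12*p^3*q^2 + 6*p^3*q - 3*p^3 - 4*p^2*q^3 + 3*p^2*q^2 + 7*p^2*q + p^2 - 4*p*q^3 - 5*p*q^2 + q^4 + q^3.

2

The Hessian of f at 0 is [[2, 0], [0, 0]] with rank 1, so corank 1. A Groebner basis of the Jacobian ideal J(f) in C{p,q} is {q^2, p}; counting standard monomials gives mu = 2. Corank 1: A-series; mu = 2 gives A_2.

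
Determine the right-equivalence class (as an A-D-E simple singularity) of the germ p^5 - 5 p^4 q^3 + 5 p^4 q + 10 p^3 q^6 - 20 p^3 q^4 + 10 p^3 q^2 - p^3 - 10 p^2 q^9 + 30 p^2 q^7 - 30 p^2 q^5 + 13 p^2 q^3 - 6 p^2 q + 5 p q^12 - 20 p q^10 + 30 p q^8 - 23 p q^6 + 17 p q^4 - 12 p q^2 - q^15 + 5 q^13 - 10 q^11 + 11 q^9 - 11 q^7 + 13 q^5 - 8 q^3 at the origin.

The Hessian of f at 0 has rank 0. Corank 2; j^3 = -(p + 2*q)^3 is a perfect cube, so E-series; the 5-jet and mu = 8 give E_8.

E8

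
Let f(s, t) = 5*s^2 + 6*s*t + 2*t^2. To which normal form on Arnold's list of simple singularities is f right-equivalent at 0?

A1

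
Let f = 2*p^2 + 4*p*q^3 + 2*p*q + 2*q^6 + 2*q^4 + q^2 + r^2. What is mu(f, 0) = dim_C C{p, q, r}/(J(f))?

The Hessian of f at 0 is [[4, 2, 0], [2, 2, 0], [0, 0, 2]] with rank 3, so corank 0. A Groebner basis of the Jacobian ideal J(f) in C{p,q,r} is {p, q, r}; counting standard monomials gives mu = 1. Corank 0: nondegenerate Morse point, so A_1.

1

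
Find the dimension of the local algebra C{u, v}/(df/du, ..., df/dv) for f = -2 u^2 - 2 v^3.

The Hessian of f at 0 has rank 1. Corank 1: A-series; mu = 2 gives A_2.

2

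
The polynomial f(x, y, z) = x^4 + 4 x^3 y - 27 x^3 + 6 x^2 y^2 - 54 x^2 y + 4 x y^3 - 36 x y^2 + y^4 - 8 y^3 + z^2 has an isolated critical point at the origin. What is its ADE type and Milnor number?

Type E_6, Milnor number mu = 6.

The Hessian of f at 0 has rank 1. Corank 2; j^3 = -(3*x + 2*y)^3 is a perfect cube, so E-series; the 4-jet and mu = 6 give E_6.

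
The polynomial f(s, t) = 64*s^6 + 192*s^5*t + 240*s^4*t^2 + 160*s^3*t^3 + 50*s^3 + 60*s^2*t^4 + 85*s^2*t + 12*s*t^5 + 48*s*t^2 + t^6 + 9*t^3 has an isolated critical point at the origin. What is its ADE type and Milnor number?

Type D7, Milnor number mu = 7.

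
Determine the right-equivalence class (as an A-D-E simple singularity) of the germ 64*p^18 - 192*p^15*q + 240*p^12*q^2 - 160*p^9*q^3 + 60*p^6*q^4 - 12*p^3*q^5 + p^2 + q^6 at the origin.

A_{5}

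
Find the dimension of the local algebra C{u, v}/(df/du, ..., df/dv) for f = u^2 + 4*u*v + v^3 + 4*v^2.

2

The Hessian of f at 0 has rank 1. Corank 1: A-series; mu = 2 gives A_2.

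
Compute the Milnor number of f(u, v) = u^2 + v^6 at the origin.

5

The Hessian of f at 0 has rank 1. Corank 1: A-series; mu = 5 gives A_5.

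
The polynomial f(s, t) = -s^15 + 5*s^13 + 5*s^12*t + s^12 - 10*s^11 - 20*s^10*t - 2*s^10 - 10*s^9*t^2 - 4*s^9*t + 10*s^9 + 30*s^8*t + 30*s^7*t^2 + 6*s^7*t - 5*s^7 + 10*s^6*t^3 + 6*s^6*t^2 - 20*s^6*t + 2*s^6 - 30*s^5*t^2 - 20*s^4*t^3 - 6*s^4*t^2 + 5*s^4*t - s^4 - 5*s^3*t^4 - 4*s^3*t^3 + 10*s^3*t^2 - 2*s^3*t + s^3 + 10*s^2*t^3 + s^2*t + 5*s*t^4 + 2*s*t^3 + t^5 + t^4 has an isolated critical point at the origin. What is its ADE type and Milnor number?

Type D_5, Milnor number mu = 5.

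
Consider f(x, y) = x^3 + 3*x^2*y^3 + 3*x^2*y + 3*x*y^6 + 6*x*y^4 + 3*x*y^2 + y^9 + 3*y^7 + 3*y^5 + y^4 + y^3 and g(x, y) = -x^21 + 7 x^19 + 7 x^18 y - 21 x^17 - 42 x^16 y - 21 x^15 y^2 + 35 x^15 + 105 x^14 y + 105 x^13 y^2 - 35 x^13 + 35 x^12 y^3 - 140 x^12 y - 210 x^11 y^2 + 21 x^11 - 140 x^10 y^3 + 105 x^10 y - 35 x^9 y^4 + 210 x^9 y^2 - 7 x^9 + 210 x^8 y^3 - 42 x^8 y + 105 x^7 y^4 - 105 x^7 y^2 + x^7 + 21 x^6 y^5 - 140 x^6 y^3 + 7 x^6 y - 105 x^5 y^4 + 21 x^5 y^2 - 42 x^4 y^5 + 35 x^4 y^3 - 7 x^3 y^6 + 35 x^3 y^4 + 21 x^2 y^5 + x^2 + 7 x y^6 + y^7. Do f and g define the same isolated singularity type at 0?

No.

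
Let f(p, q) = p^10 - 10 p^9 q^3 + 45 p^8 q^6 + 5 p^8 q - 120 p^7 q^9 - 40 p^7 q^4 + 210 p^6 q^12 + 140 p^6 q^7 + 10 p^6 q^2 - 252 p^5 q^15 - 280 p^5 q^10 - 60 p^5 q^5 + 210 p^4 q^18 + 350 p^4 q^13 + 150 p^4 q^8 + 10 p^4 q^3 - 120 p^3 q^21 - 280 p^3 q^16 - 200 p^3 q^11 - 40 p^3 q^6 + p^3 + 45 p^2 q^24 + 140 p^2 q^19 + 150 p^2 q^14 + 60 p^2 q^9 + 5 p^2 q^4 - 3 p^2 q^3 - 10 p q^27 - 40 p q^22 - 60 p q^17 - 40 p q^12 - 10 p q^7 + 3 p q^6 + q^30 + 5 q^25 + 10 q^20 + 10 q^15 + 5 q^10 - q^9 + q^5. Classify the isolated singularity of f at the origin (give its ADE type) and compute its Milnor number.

Type E_{8}, Milnor number mu = 8.

The Hessian of f at 0 has rank 0. Corank 2; j^3 = p^3 is a perfect cube, so E-series; the 5-jet and mu = 8 give E_8.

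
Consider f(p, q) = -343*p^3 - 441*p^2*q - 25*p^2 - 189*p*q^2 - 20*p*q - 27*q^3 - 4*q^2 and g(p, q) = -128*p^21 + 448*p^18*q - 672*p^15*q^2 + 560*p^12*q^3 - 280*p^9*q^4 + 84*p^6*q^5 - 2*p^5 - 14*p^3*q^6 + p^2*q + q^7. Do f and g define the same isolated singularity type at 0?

No.

The Hessian of f at 0 has rank 1. Corank 1: A-series; mu = 2 gives A_2. The Hessian of g at 0 has rank 0. Corank 2; j^3 = p^2*q has shape L^2 M (L != M), so D-series; mu = 8 gives D_8. f is A_2 but g is D_8, hence not right-equivalent.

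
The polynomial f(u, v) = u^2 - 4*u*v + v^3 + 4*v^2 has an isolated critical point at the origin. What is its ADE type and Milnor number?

The Hessian of f at 0 is [[2, -4], [-4, 8]] with rank 1, so corank 1. A Groebner basis of the Jacobian ideal J(f) in C{u,v} is {v^2, u - 2*v}; counting standard monomials gives mu = 2. Corank 1: A-series; mu = 2 gives A_2.

Type A_{2}, Milnor number mu = 2.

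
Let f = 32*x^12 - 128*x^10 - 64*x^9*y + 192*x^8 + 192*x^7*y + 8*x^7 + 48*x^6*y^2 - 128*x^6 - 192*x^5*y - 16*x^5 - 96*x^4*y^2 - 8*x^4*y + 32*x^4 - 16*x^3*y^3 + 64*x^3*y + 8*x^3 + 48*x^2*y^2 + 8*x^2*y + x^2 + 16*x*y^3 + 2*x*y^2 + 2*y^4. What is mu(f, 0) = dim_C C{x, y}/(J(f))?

3

The Hessian of f at 0 is [[2, 0], [0, 0]] with rank 1, so corank 1. A Groebner basis of the Jacobian ideal J(f) in C{x,y} is {x^2, x*y, x + y^2}; counting standard monomials gives mu = 3. Corank 1: A-series; mu = 3 gives A_3.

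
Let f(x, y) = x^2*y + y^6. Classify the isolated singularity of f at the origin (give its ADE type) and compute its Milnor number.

The Hessian of f at 0 has rank 0. Corank 2; j^3 = x^2*y has shape L^2 M (L != M), so D-series; mu = 7 gives D_7.

Type D_{7}, Milnor number mu = 7.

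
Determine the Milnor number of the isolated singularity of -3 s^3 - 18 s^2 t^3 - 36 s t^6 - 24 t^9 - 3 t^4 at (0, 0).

The Hessian of f at 0 has rank 0. Corank 2; j^3 = -3*s^3 is a perfect cube, so E-series; the 4-jet and mu = 6 give E_6.

6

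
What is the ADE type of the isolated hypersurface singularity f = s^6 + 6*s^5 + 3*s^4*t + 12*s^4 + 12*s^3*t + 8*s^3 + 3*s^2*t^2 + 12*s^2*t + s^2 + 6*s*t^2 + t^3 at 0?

A_{2}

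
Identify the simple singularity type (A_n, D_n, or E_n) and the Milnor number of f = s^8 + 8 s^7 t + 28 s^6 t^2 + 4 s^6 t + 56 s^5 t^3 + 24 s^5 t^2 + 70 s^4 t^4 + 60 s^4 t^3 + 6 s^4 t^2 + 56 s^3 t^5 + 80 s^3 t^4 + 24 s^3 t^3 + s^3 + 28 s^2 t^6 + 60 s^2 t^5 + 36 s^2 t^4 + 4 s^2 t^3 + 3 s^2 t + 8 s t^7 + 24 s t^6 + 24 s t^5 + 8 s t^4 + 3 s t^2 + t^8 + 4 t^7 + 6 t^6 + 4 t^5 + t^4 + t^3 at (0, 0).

The Hessian of f at 0 has rank 0. Corank 2; j^3 = (s + t)^3 is a perfect cube, so E-series; the 4-jet and mu = 6 give E_6.

Type E_{6}, Milnor number mu = 6.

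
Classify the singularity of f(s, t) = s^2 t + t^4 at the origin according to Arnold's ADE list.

D_5

The Hessian of f at 0 has rank 0. Corank 2; j^3 = s^2*t has shape L^2 M (L != M), so D-series; mu = 5 gives D_5.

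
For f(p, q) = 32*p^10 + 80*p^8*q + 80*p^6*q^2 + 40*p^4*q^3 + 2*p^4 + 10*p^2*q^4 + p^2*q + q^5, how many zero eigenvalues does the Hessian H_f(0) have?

Hessian at 0 has rank 0.

2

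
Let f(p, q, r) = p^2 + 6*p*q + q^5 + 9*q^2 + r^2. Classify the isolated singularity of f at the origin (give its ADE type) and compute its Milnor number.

Type A_4, Milnor number mu = 4.

The Hessian of f at 0 is [[2, 6, 0], [6, 18, 0], [0, 0, 2]] with rank 2, so corank 1. A Groebner basis of the Jacobian ideal J(f) in C{p,q,r} is {q^4, p + 3*q, r}; counting standard monomials gives mu = 4. Corank 1: A-series; mu = 4 gives A_4.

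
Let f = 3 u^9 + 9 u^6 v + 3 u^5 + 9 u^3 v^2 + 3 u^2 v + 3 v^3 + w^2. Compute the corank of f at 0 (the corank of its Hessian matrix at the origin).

The Hessian at 0 is [[0, 0, 0], [0, 0, 0], [0, 0, 2]] of rank 1; hence corank 2.

2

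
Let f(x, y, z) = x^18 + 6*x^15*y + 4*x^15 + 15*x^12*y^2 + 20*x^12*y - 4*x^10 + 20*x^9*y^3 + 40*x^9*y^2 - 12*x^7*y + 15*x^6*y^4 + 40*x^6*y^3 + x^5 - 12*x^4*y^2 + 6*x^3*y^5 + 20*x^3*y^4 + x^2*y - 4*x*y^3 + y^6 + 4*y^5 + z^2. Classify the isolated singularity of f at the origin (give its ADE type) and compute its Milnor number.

Type D_7, Milnor number mu = 7.

The Hessian of f at 0 has rank 1. Corank 2; j^3 = x^2*y has shape L^2 M (L != M), so D-series; mu = 7 gives D_7.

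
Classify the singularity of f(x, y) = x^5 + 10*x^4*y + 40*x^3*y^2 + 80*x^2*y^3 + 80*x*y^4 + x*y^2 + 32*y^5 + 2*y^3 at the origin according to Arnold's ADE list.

D_{6}

The Hessian of f at 0 has rank 0. Corank 2; j^3 = y^2*(x + 2*y) has shape L^2 M (L != M), so D-series; mu = 6 gives D_6.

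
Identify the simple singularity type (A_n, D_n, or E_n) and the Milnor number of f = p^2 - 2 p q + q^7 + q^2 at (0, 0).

Type A_6, Milnor number mu = 6.

The Hessian of f at 0 is [[2, -2], [-2, 2]] with rank 1, so corank 1. A Groebner basis of the Jacobian ideal J(f) in C{p,q} is {q^6, p - q}; counting standard monomials gives mu = 6. Corank 1: A-series; mu = 6 gives A_6.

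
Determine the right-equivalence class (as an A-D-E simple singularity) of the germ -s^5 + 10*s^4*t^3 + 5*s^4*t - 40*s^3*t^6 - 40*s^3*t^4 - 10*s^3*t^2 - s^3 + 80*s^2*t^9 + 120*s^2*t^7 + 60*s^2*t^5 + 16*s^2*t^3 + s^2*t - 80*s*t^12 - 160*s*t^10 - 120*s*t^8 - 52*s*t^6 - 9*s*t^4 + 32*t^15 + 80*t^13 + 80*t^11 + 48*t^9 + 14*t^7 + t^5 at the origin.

The Hessian of f at 0 has rank 0. Corank 2; j^3 = -s^2*(s - t) has shape L^2 M (L != M), so D-series; mu = 6 gives D_6.

D_6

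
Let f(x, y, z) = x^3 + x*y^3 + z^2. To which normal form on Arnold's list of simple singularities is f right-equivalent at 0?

The Hessian of f at 0 is [[0, 0, 0], [0, 0, 0], [0, 0, 2]] with rank 1, so corank 2. A Groebner basis of the Jacobian ideal J(f) in C{x,y,z} is {x^3, x*y^2, 3*x^2 + y^3, z}; counting standard monomials gives mu = 7. Corank 2; j^3 = x^3 is a perfect cube, so E-series; the 4-jet and mu = 7 give E_7.

E7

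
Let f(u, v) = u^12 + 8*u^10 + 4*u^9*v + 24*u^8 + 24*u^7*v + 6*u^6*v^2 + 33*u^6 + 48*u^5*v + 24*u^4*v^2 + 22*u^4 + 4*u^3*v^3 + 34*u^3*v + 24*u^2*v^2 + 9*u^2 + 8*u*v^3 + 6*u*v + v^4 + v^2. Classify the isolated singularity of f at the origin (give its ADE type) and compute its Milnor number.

The Hessian of f at 0 is [[18, 6], [6, 2]] with rank 1, so corank 1. A Groebner basis of the Jacobian ideal J(f) in C{u,v} is {v^3, u + v/3}; counting standard monomials gives mu = 3. Corank 1: A-series; mu = 3 gives A_3.

Type A3, Milnor number mu = 3.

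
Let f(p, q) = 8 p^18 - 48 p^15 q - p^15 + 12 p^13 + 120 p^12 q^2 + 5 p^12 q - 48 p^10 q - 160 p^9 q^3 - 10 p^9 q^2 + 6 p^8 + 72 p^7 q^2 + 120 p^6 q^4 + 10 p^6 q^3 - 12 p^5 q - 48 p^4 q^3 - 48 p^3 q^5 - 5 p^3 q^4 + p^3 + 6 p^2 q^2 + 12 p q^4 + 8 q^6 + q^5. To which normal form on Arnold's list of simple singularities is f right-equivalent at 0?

The Hessian of f at 0 is [[0, 0], [0, 0]] with rank 0, so corank 2. A Groebner basis of the Jacobian ideal J(f) in C{p,q} is {q^4, p^3, p^2/4 + p*q^2}; counting standard monomials gives mu = 8. Corank 2; j^3 = p^3 is a perfect cube, so E-series; the 5-jet and mu = 8 give E_8.

E_8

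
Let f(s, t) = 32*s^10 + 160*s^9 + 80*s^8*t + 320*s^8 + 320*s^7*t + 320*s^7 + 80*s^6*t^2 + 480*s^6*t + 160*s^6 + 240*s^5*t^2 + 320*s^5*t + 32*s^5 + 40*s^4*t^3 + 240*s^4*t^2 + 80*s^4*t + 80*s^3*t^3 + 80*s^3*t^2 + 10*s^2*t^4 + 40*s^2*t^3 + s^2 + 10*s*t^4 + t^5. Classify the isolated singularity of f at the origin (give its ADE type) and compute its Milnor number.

Type A4, Milnor number mu = 4.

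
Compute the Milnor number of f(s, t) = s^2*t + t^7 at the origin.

8

The Hessian of f at 0 is [[0, 0], [0, 0]] with rank 0, so corank 2. A Groebner basis of the Jacobian ideal J(f) in C{s,t} is {s^2/7 + t^6, s^3, s*t}; counting standard monomials gives mu = 8. Corank 2; j^3 = s^2*t has shape L^2 M (L != M), so D-series; mu = 8 gives D_8.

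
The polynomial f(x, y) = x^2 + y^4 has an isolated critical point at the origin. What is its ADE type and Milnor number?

Type A_{3}, Milnor number mu = 3.

The Hessian of f at 0 has rank 1. Corank 1: A-series; mu = 3 gives A_3.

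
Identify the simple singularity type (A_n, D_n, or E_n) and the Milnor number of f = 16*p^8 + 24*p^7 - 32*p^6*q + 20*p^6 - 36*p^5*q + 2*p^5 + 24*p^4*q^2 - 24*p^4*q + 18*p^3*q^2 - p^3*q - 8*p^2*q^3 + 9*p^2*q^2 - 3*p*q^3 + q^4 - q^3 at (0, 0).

The Hessian of f at 0 is [[0, 0], [0, 0]] with rank 0, so corank 2. A Groebner basis of the Jacobian ideal J(f) in C{p,q} is {p^3 + 9*p*q^2 + 3*q^2, p^2*q + 4*p*q^2, q^3}; counting standard monomials gives mu = 7. Corank 2; j^3 = -q^3 is a perfect cube, so E-series; the 4-jet and mu = 7 give E_7.

Type E_{7}, Milnor number mu = 7.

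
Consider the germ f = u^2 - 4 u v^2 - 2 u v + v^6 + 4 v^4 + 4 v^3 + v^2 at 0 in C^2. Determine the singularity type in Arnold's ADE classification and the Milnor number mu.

The Hessian of f at 0 is [[2, -2], [-2, 2]] with rank 1, so corank 1. A Groebner basis of the Jacobian ideal J(f) in C{u,v} is {u^3 - 3*u^2/2 + 5*u*v/2 - u/2 + v/2, u^2*v - u^2 + 3*u*v/2 - u/4 + v/4, -u/2 + v^2 + v/2}; counting standard monomials gives mu = 5. Corank 1: A-series; mu = 5 gives A_5.

Type A5, Milnor number mu = 5.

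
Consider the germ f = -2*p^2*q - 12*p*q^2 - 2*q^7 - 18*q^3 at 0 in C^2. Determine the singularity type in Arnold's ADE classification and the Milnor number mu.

Type D_{8}, Milnor number mu = 8.

The Hessian of f at 0 is [[0, 0], [0, 0]] with rank 0, so corank 2. A Groebner basis of the Jacobian ideal J(f) in C{p,q} is {p^2/7 + q^6 - 9*q^2/7, p^3 + 27*q^3, p*q + 3*q^2}; counting standard monomials gives mu = 8. Corank 2; j^3 = -2*q*(p + 3*q)^2 has shape L^2 M (L != M), so D-series; mu = 8 gives D_8.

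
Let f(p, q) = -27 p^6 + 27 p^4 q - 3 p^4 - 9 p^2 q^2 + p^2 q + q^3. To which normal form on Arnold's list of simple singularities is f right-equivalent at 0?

The Hessian of f at 0 has rank 0. Corank 2; j^3 = q*(p^2 + q^2) splits into three distinct lines over C (the quadratic factor has nonzero discriminant), so D_4.

D_{4}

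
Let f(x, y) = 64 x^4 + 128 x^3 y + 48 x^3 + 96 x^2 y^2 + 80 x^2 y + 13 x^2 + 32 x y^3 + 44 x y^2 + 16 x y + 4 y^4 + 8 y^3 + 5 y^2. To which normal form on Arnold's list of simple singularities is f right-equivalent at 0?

A_{1}

The Hessian of f at 0 has rank 2. Corank 0: nondegenerate Morse point, so A_1.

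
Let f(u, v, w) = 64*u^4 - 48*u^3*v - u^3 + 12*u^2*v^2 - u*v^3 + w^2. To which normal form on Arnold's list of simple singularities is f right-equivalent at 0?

E7

The Hessian of f at 0 has rank 1. Corank 2; j^3 = -u^3 is a perfect cube, so E-series; the 4-jet and mu = 7 give E_7.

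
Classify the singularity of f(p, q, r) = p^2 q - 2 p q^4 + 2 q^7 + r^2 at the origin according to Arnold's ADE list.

D_{8}

The Hessian of f at 0 has rank 1. Corank 2; j^3 = p^2*q has shape L^2 M (L != M), so D-series; mu = 8 gives D_8.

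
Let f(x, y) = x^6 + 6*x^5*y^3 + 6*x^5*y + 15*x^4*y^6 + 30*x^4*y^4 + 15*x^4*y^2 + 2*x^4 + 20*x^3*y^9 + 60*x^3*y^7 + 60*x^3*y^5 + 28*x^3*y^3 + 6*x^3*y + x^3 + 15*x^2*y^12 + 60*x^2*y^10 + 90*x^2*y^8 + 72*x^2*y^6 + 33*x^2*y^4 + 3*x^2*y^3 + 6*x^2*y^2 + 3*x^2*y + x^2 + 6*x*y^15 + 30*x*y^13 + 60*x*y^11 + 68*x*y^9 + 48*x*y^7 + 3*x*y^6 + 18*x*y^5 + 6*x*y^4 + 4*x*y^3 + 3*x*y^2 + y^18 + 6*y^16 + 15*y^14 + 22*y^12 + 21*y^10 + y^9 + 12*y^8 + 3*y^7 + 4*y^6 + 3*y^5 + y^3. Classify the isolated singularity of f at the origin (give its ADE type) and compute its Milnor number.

The Hessian of f at 0 has rank 1. Corank 1: A-series; mu = 2 gives A_2.

Type A2, Milnor number mu = 2.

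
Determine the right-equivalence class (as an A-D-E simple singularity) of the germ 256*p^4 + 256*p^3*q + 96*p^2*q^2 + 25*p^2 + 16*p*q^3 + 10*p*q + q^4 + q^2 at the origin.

The Hessian of f at 0 has rank 1. Corank 1: A-series; mu = 3 gives A_3.

A_{3}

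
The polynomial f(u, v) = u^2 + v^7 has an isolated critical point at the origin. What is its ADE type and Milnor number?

Type A_{6}, Milnor number mu = 6.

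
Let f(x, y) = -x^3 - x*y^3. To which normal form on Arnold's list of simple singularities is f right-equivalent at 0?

E_7

The Hessian of f at 0 has rank 0. Corank 2; j^3 = -x^3 is a perfect cube, so E-series; the 4-jet and mu = 7 give E_7.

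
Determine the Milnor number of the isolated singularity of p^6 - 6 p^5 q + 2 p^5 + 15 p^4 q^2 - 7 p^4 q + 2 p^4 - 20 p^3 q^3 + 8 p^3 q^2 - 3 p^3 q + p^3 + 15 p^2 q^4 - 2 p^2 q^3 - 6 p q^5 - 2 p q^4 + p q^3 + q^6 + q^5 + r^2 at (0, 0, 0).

7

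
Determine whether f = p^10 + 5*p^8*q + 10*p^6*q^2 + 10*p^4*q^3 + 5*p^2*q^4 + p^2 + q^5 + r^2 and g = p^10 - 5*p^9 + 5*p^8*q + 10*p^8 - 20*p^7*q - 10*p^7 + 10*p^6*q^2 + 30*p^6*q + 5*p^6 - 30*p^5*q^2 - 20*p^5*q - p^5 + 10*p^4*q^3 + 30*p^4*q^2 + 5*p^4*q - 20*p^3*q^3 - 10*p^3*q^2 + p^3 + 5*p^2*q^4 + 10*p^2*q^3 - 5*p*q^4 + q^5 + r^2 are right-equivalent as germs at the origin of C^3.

No.

The Hessian of f at 0 is [[2, 0, 0], [0, 0, 0], [0, 0, 2]] with rank 2, so corank 1. A Groebner basis of the Jacobian ideal J(f) in C{p,q,r} is {q^4, p, r}; counting standard monomials gives mu = 4. Corank 1: A-series; mu = 4 gives A_4. The Hessian of g at 0 is [[0, 0, 0], [0, 0, 0], [0, 0, 2]] with rank 1, so corank 2. A Groebner basis of the Jacobian ideal J(g) in C{p,q,r} is {q^5, p*q^3 - q^4/4, p^2, r}; counting standard monomials gives mu = 8. Corank 2; j^3 = p^3 is a perfect cube, so E-series; the 5-jet and mu = 8 give E_8. f is A_4 but g is E_8, hence not right-equivalent.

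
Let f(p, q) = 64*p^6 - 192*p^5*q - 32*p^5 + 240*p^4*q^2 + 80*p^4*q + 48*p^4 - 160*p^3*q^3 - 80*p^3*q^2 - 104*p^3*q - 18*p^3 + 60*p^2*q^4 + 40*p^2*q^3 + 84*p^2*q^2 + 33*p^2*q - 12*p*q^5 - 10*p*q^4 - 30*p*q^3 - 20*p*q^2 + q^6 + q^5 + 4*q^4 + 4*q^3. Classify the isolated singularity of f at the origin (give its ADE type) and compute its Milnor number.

Type D_7, Milnor number mu = 7.

The Hessian of f at 0 is [[0, 0], [0, 0]] with rank 0, so corank 2. A Groebner basis of the Jacobian ideal J(f) in C{p,q} is {-486*p^2/5 + 1539*p*q/20 + q^4 + 39*q^3/20 - 81*q^2/10, p^3 - 51*p^2/5 + 229*p*q/20 - 13*q^3/60 - 31*q^2/10, p^2*q - 99*p^2/10 + 441*p*q/40 - 131*q^3/360 - 59*q^2/20, -36*p^2/5 + p*q^2 + 159*p*q/20 - 109*q^3/180 - 21*q^2/10}; counting standard monomials gives mu = 7. Corank 2; j^3 = -(2*p - q)*(3*p - 2*q)^2 has shape L^2 M (L != M), so D-series; mu = 7 gives D_7.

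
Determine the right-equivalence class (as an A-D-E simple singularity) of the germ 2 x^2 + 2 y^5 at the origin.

The Hessian of f at 0 is [[4, 0], [0, 0]] with rank 1, so corank 1. A Groebner basis of the Jacobian ideal J(f) in C{x,y} is {y^4, x}; counting standard monomials gives mu = 4. Corank 1: A-series; mu = 4 gives A_4.

A_{4}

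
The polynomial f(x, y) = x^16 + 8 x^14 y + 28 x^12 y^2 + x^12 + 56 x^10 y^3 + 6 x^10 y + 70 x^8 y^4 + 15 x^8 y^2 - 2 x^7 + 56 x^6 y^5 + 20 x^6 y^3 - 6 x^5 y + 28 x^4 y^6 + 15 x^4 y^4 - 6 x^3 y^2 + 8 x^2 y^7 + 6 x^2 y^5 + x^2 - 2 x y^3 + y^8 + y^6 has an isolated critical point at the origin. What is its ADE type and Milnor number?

Type A7, Milnor number mu = 7.

The Hessian of f at 0 has rank 1. Corank 1: A-series; mu = 7 gives A_7.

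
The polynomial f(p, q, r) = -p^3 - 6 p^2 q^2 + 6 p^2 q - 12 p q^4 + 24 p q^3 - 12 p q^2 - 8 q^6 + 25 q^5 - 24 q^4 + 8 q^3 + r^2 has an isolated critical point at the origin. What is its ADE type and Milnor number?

Type E_{8}, Milnor number mu = 8.

The Hessian of f at 0 has rank 1. Corank 2; j^3 = -(p - 2*q)^3 is a perfect cube, so E-series; the 5-jet and mu = 8 give E_8.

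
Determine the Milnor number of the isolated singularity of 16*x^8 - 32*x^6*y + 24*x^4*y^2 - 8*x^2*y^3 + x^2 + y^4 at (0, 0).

3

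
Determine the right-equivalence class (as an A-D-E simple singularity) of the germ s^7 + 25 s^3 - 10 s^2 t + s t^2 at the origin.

The Hessian of f at 0 is [[0, 0], [0, 0]] with rank 0, so corank 2. A Groebner basis of the Jacobian ideal J(f) in C{s,t} is {-78125*s*t/7 + t^6 + 15625*t^2/7, s*t^2 - t^3/5, s^2 - s*t/5}; counting standard monomials gives mu = 8. Corank 2; j^3 = s*(5*s - t)^2 has shape L^2 M (L != M), so D-series; mu = 8 gives D_8.

D8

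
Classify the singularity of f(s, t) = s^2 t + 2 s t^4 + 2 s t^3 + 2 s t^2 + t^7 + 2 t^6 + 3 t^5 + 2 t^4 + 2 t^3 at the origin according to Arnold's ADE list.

D_{4}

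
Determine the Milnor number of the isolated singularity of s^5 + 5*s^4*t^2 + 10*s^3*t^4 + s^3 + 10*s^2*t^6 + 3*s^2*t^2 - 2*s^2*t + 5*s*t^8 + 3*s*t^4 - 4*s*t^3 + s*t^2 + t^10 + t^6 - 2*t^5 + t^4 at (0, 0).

The Hessian of f at 0 is [[0, 0], [0, 0]] with rank 0, so corank 2. A Groebner basis of the Jacobian ideal J(f) in C{s,t} is {s^3 + s^2/2 - t^2/2, s^2*t + 3*s^2/4 - s*t/2 - t^2/4, s^2 + s*t^2 - s*t, 5*s^2/4 - 3*s*t/2 + t^3 + t^2/4}; counting standard monomials gives mu = 6. Corank 2; j^3 = s*(s - t)^2 has shape L^2 M (L != M), so D-series; mu = 6 gives D_6.

6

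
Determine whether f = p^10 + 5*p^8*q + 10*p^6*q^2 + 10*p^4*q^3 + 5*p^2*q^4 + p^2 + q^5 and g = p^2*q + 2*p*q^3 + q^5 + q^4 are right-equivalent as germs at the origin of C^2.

No.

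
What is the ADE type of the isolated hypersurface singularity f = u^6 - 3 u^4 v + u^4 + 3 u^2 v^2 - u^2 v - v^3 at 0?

D4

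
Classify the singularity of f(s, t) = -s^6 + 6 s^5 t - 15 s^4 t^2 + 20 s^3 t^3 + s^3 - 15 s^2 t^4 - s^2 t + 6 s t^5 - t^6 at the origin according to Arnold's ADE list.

D7

The Hessian of f at 0 is [[0, 0], [0, 0]] with rank 0, so corank 2. A Groebner basis of the Jacobian ideal J(f) in C{s,t} is {s*t/6 + t^5, s*t^2, s^2 - s*t}; counting standard monomials gives mu = 7. Corank 2; j^3 = s^2*(s - t) has shape L^2 M (L != M), so D-series; mu = 7 gives D_7.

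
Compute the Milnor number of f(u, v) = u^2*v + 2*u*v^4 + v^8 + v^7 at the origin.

9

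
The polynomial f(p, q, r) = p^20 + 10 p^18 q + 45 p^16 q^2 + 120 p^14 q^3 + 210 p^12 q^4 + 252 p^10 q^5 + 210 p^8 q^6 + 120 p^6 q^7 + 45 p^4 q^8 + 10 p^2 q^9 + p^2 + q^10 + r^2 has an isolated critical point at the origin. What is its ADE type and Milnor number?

Type A9, Milnor number mu = 9.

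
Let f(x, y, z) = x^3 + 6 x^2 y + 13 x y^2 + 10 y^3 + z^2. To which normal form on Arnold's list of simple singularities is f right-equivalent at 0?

The Hessian of f at 0 has rank 1. Corank 2; j^3 = (x + 2*y)*(x^2 + 4*x*y + 5*y^2) splits into three distinct lines over C (the quadratic factor has nonzero discriminant), so D_4.

D_{4}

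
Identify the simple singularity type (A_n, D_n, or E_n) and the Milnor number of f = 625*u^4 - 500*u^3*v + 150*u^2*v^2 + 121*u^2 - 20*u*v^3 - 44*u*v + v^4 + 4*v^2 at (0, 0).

Type A_{3}, Milnor number mu = 3.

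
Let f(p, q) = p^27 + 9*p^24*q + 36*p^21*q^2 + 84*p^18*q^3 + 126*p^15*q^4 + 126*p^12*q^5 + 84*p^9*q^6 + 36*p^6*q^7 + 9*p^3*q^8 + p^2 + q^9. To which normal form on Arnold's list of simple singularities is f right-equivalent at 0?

The Hessian of f at 0 is [[2, 0], [0, 0]] with rank 1, so corank 1. A Groebner basis of the Jacobian ideal J(f) in C{p,q} is {q^8, p}; counting standard monomials gives mu = 8. Corank 1: A-series; mu = 8 gives A_8.

A_8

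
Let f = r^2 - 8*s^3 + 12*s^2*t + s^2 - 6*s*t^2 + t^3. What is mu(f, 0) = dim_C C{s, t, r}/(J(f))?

The Hessian of f at 0 has rank 2. Corank 1: A-series; mu = 2 gives A_2.

2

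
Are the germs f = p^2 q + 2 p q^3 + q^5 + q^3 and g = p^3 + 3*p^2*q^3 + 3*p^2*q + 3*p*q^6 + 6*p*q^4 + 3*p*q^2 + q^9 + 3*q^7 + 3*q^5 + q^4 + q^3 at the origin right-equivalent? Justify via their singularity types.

No.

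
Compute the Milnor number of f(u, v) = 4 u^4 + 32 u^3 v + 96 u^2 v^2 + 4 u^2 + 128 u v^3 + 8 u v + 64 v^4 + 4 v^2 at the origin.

3

The Hessian of f at 0 is [[8, 8], [8, 8]] with rank 1, so corank 1. A Groebner basis of the Jacobian ideal J(f) in C{u,v} is {v^3, u + v}; counting standard monomials gives mu = 3. Corank 1: A-series; mu = 3 gives A_3.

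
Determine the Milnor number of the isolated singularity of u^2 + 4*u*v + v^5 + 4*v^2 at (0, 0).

4

The Hessian of f at 0 has rank 1. Corank 1: A-series; mu = 4 gives A_4.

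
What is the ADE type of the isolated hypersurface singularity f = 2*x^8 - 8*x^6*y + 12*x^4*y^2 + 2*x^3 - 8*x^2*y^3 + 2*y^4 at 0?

E_{6}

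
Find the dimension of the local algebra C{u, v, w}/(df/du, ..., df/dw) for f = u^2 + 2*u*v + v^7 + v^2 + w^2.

6

The Hessian of f at 0 has rank 2. Corank 1: A-series; mu = 6 gives A_6.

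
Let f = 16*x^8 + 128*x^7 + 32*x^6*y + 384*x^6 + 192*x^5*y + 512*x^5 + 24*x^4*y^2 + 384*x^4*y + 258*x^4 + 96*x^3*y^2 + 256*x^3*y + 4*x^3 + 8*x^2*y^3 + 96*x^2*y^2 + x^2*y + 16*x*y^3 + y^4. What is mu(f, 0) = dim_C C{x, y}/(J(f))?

5

The Hessian of f at 0 has rank 0. Corank 2; j^3 = x^2*(4*x + y) has shape L^2 M (L != M), so D-series; mu = 5 gives D_5.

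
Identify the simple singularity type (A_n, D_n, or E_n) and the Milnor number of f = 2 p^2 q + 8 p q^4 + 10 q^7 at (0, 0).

Type D8, Milnor number mu = 8.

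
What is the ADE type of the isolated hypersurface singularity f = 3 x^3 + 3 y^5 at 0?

E8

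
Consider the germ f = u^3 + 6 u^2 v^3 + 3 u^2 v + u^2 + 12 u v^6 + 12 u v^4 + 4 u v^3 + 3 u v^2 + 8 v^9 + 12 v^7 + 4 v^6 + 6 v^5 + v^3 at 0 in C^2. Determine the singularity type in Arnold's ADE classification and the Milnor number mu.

Type A2, Milnor number mu = 2.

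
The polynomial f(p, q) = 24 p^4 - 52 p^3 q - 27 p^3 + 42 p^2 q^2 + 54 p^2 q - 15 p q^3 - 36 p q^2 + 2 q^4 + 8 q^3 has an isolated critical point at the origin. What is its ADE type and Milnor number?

Type E_{7}, Milnor number mu = 7.

The Hessian of f at 0 has rank 0. Corank 2; j^3 = -(3*p - 2*q)^3 is a perfect cube, so E-series; the 4-jet and mu = 7 give E_7.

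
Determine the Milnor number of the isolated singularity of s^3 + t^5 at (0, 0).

8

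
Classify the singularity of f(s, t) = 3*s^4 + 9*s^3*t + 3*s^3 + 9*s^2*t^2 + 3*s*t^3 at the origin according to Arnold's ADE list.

The Hessian of f at 0 has rank 0. Corank 2; j^3 = 3*s^3 is a perfect cube, so E-series; the 4-jet and mu = 7 give E_7.

E_{7}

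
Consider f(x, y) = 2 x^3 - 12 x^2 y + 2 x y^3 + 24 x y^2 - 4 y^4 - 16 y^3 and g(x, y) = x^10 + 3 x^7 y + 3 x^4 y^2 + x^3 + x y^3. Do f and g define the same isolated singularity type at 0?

Yes.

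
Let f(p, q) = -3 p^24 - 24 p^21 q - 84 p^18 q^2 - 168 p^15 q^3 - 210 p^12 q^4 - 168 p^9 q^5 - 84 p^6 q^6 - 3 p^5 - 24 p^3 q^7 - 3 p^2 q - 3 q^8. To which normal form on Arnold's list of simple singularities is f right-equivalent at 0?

D_{9}

The Hessian of f at 0 has rank 0. Corank 2; j^3 = -3*p^2*q has shape L^2 M (L != M), so D-series; mu = 9 gives D_9.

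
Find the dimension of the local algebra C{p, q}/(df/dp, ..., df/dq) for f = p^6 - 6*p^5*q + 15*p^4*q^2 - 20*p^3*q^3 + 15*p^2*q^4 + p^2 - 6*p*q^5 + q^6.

5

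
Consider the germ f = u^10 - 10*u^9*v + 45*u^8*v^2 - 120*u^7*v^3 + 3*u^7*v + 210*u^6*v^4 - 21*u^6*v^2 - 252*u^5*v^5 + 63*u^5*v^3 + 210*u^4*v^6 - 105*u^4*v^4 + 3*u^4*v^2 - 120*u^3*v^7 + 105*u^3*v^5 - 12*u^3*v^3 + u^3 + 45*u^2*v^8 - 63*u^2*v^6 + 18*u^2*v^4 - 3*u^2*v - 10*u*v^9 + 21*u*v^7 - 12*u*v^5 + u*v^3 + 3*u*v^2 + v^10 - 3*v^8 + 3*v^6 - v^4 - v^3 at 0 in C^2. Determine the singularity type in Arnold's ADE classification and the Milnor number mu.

The Hessian of f at 0 has rank 0. Corank 2; j^3 = (u - v)^3 is a perfect cube, so E-series; the 4-jet and mu = 7 give E_7.

Type E_7, Milnor number mu = 7.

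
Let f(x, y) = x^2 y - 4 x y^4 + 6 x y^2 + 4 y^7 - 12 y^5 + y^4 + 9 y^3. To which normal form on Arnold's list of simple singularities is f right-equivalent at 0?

D_{5}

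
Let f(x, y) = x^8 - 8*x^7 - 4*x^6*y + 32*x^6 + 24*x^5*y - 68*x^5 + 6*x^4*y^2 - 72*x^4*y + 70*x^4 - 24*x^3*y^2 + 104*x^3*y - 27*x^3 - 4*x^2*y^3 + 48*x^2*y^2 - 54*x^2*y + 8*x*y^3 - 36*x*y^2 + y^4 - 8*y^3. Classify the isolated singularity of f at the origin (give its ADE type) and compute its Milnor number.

Type E_6, Milnor number mu = 6.

The Hessian of f at 0 has rank 0. Corank 2; j^3 = -(3*x + 2*y)^3 is a perfect cube, so E-series; the 4-jet and mu = 6 give E_6.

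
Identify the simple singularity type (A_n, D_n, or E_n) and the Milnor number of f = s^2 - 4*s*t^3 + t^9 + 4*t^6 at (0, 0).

Type A_{8}, Milnor number mu = 8.

The Hessian of f at 0 is [[2, 0], [0, 0]] with rank 1, so corank 1. A Groebner basis of the Jacobian ideal J(f) in C{s,t} is {s^2*t^2, s^3, -s/2 + t^3}; counting standard monomials gives mu = 8. Corank 1: A-series; mu = 8 gives A_8.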